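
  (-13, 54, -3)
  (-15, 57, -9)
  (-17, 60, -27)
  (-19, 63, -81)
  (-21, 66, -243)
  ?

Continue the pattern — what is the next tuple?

First slot goes -13, -15, -17, -19, -21 → -23 (−2 each step).
Second slot — +3 each step: 54, 57, 60, 63, 66 → 69.
Third slot: ×3 each step, so -3, -9, -27, -81, -243 → -729.
Combining the parts gives (-23, 69, -729).

(-23, 69, -729)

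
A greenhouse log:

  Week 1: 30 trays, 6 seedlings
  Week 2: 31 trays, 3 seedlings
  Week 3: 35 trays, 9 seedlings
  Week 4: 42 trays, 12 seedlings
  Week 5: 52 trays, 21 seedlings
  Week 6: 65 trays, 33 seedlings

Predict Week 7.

Trays: 30, 31, 35, 42, 52, 65 → 81 (differences are 1, 4, 7, … (increasing by 3 each time)).
Seedlings: each term is the sum of the two before it; 6, 3, 9, 12, 21, 33 → 54.
Putting it together: 81 trays, 54 seedlings.

81 trays, 54 seedlings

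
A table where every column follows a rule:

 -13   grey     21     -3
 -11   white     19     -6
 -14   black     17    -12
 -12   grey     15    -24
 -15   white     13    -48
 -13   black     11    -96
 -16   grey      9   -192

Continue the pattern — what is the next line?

First component: alternating steps +2, −3, +2, −3, …; -13, -11, -14, -12, -15, -13, -16 → -14.
Shade: grey, white, black, grey, white, black, grey → white (repeats grey → white → black).
For the third component, −2 each step: 21, 19, 17, 15, 13, 11, 9 → 7.
Fourth component: ×2 each step, so -3, -6, -12, -24, -48, -96, -192 → -384.
So the next line is -14  white  7  -384.

-14  white  7  -384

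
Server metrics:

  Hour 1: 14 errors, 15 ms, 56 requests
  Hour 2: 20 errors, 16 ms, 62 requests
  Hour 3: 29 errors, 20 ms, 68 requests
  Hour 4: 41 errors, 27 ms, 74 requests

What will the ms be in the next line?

37

Ms: differences are 1, 4, 7, … (increasing by 3 each time); 15, 16, 20, 27 → 37.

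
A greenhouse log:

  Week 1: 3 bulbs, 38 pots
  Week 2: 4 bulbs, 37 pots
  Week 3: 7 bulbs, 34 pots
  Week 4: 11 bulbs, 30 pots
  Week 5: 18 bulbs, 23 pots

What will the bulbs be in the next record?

29

Bulbs: each term is the sum of the two before it, so 3, 4, 7, 11, 18 → 29.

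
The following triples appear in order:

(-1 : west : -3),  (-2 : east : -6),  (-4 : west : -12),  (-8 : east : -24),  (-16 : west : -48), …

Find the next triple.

(-32 : east : -96)

First part goes -1, -2, -4, -8, -16 → -32 (×2 each step).
Direction goes west, east, west, east, west → east (alternates west ↔ east).
Third part goes -3, -6, -12, -24, -48 → -96 (always 3 × the first part).
Putting it together: (-32 : east : -96).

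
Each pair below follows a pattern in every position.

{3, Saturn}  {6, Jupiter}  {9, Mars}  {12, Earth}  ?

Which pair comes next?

For the first slot, +3 each step: 3, 6, 9, 12 → 15.
Planet: runs backward through the planets Mercury→Neptune, so Saturn, Jupiter, Mars, Earth → Venus.
Combining the parts gives {15, Venus}.

{15, Venus}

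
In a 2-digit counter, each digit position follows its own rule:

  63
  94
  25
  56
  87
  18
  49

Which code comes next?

70

For the first digit, +3 each step, mod 10: 6, 9, 2, 5, 8, 1, 4 → 7.
Second digit goes 3, 4, 5, 6, 7, 8, 9 → 0 (+1 each step, mod 10).
Putting it together: 70.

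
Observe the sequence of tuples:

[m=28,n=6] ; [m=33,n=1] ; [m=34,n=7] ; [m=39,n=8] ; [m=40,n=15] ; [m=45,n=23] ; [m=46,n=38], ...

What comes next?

M: alternating steps +5, +1, +5, +1, …; 28, 33, 34, 39, 40, 45, 46 → 51.
N: each term is the sum of the two before it, so 6, 1, 7, 8, 15, 23, 38 → 61.
Putting it together: [m=51,n=61].

[m=51,n=61]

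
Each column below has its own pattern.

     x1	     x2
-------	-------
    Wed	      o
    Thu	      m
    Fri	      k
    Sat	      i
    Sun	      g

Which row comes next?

Column x1: Wed, Thu, Fri, Sat, Sun → Mon (runs through the weekdays Mon→Sun).
Column x2: letters move back 2 places in the alphabet, so o, m, k, i, g → e.
Combining the parts gives Mon  e.

Mon  e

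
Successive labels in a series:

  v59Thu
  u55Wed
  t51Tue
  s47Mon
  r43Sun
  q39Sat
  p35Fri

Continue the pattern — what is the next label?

Letter: v, u, t, s, r, q, p → o (letters move back 1 place in the alphabet).
For the second component, −4 each step: 59, 55, 51, 47, 43, 39, 35 → 31.
Day: runs backward through the weekdays Mon→Sun, so Thu, Wed, Tue, Mon, Sun, Sat, Fri → Thu.
Combining the parts gives o31Thu.

o31Thu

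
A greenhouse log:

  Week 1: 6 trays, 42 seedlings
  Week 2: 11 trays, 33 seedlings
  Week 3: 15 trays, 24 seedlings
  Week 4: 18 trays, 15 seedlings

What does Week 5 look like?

20 trays, 6 seedlings

Trays — differences are 5, 4, 3, … (decreasing by 1 each time): 6, 11, 15, 18 → 20.
For the seedlings, −9 each step: 42, 33, 24, 15 → 6.
Combining the parts gives 20 trays, 6 seedlings.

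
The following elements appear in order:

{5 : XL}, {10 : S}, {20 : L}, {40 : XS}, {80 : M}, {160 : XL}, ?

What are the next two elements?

{320 : S}, {640 : L}

For the first component, ×2 each step: 5, 10, 20, 40, 80, 160 → 320 → 640.
Size: XL, S, L, XS, M, XL → S → L (repeats XL → S → L → XS → M).
Putting the parts together: {320 : S} and then {640 : L}.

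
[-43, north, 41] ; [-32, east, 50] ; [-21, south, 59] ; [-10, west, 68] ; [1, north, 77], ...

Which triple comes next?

First value: +11 each step, so -43, -32, -21, -10, 1 → 12.
Direction: repeats north → east → south → west; north, east, south, west, north → east.
For the third value, +9 each step: 41, 50, 59, 68, 77 → 86.
Putting it together: [12, east, 86].

[12, east, 86]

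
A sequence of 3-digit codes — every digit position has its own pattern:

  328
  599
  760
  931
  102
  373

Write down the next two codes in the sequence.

First digit — +2 each step, mod 10: 3, 5, 7, 9, 1, 3 → 5 → 7.
Second digit: 2, 9, 6, 3, 0, 7 → 4 → 1 (−3 each step, mod 10).
Third digit goes 8, 9, 0, 1, 2, 3 → 4 → 5 (+1 each step, mod 10).
Putting the parts together: 544 and then 715.

544, 715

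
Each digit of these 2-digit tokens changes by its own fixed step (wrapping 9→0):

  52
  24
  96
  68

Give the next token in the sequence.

30

First digit goes 5, 2, 9, 6 → 3 (−3 each step, mod 10).
Second digit: +2 each step, mod 10, so 2, 4, 6, 8 → 0.
Putting it together: 30.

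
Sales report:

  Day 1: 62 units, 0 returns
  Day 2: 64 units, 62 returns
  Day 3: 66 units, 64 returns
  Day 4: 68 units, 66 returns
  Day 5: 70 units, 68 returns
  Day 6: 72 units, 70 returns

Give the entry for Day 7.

74 units, 72 returns

Units — +2 each step: 62, 64, 66, 68, 70, 72 → 74.
Returns: 0, 62, 64, 66, 68, 70 → 72 (always the previous value of the units).
Combining the parts gives 74 units, 72 returns.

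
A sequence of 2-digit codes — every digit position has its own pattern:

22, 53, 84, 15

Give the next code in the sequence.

46

First digit: +3 each step, mod 10, so 2, 5, 8, 1 → 4.
Second digit: 2, 3, 4, 5 → 6 (+1 each step, mod 10).
Putting it together: 46.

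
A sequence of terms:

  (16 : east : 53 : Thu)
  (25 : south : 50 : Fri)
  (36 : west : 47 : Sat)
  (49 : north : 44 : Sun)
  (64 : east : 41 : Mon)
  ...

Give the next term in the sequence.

For the first component, perfect squares: 4², 5², 6², …: 16, 25, 36, 49, 64 → 81.
Direction goes east, south, west, north, east → south (repeats east → south → west → north).
For the third component, −3 each step: 53, 50, 47, 44, 41 → 38.
Day goes Thu, Fri, Sat, Sun, Mon → Tue (runs through the weekdays Mon→Sun).
So the next term is (81 : south : 38 : Tue).

(81 : south : 38 : Tue)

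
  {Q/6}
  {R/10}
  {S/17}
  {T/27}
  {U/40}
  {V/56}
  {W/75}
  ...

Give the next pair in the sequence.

Letter: letters move forward 1 place in the alphabet, so Q, R, S, T, U, V, W → X.
Second coordinate goes 6, 10, 17, 27, 40, 56, 75 → 97 (differences are 4, 7, 10, … (increasing by 3 each time)).
Putting it together: {X/97}.

{X/97}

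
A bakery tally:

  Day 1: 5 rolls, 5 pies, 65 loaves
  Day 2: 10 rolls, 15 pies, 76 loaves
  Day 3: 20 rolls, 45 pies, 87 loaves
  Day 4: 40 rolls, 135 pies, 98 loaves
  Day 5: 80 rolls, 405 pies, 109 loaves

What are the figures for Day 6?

160 rolls, 1215 pies, 120 loaves

Rolls: 5, 10, 20, 40, 80 → 160 (×2 each step).
Pies — ×3 each step: 5, 15, 45, 135, 405 → 1215.
Loaves — +11 each step: 65, 76, 87, 98, 109 → 120.
Combining the parts gives 160 rolls, 1215 pies, 120 loaves.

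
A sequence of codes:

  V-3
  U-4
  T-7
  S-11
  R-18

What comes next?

Q-29

Letter goes V, U, T, S, R → Q (letters move back 1 place in the alphabet).
For the second component, each term is the sum of the two before it: 3, 4, 7, 11, 18 → 29.
So the next code is Q-29.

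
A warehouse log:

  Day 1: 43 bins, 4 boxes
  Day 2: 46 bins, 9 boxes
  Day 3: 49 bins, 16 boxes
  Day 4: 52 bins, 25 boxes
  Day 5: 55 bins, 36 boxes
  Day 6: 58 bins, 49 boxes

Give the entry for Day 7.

Bins: +3 each step, so 43, 46, 49, 52, 55, 58 → 61.
Boxes goes 4, 9, 16, 25, 36, 49 → 64 (perfect squares: 2², 3², 4², …).
So the next row is 61 bins, 64 boxes.

61 bins, 64 boxes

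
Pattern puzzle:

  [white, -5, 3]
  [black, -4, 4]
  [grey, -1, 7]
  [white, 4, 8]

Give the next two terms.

[black, 11, 11], [grey, 20, 12]

Shade: repeats white → black → grey, so white, black, grey, white → black → grey.
Second coordinate: differences are 1, 3, 5, … (increasing by 2 each time); -5, -4, -1, 4 → 11 → 20.
Third coordinate: alternating steps +1, +3, +1, +3, …, so 3, 4, 7, 8 → 11 → 12.
Putting the parts together: [black, 11, 11] and then [grey, 20, 12].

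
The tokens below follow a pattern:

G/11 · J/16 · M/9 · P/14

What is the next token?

S/7

Letter: letters move forward 3 places in the alphabet; G, J, M, P → S.
Second component goes 11, 16, 9, 14 → 7 (alternating steps +5, −7, +5, −7, …).
Combining the parts gives S/7.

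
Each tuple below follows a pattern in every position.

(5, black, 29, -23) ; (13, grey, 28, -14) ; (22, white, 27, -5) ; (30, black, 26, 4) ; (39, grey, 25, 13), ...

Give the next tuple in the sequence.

(47, white, 24, 22)

First part: alternating steps +8, +9, +8, +9, …, so 5, 13, 22, 30, 39 → 47.
Shade: black, grey, white, black, grey → white (repeats black → grey → white).
Third part — −1 each step: 29, 28, 27, 26, 25 → 24.
Fourth part: +9 each step, so -23, -14, -5, 4, 13 → 22.
So the next tuple is (47, white, 24, 22).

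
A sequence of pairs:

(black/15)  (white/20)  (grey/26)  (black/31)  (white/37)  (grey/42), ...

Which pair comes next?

Shade: repeats black → white → grey, so black, white, grey, black, white, grey → black.
For the second component, alternating steps +5, +6, +5, +6, …: 15, 20, 26, 31, 37, 42 → 48.
Combining the parts gives (black/48).

(black/48)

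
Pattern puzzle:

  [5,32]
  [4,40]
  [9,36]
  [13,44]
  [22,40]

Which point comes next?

[35,48]

First value goes 5, 4, 9, 13, 22 → 35 (each term is the sum of the two before it).
Second value — alternating steps +8, −4, +8, −4, …: 32, 40, 36, 44, 40 → 48.
Putting it together: [35,48].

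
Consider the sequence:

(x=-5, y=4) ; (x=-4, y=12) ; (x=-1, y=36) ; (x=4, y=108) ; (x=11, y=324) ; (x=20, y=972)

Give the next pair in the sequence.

X — differences are 1, 3, 5, … (increasing by 2 each time): -5, -4, -1, 4, 11, 20 → 31.
Y: ×3 each step, so 4, 12, 36, 108, 324, 972 → 2916.
So the next pair is (x=31, y=2916).

(x=31, y=2916)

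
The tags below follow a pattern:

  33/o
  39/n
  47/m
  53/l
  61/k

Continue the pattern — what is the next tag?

67/j

First component: 33, 39, 47, 53, 61 → 67 (alternating steps +6, +8, +6, +8, …).
Letter goes o, n, m, l, k → j (letters move back 1 place in the alphabet).
Putting it together: 67/j.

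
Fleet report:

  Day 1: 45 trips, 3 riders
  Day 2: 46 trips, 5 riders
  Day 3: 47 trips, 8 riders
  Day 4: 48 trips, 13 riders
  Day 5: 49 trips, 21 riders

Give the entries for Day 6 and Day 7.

Trips goes 45, 46, 47, 48, 49 → 50 → 51 (+1 each step).
Riders goes 3, 5, 8, 13, 21 → 34 → 55 (each term is the sum of the two before it).
So the next two lines are 50 trips, 34 riders and 51 trips, 55 riders.

50 trips, 34 riders; 51 trips, 55 riders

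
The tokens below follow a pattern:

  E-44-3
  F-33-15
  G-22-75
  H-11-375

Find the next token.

Letter goes E, F, G, H → I (letters move forward 1 place in the alphabet).
Second component: −11 each step, so 44, 33, 22, 11 → 0.
Third component: ×5 each step; 3, 15, 75, 375 → 1875.
Combining the parts gives I-0-1875.

I-0-1875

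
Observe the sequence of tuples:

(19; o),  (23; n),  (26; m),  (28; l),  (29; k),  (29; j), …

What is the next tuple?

(28; i)

First component: 19, 23, 26, 28, 29, 29 → 28 (differences are 4, 3, 2, … (decreasing by 1 each time)).
Letter: letters move back 1 place in the alphabet; o, n, m, l, k, j → i.
So the next tuple is (28; i).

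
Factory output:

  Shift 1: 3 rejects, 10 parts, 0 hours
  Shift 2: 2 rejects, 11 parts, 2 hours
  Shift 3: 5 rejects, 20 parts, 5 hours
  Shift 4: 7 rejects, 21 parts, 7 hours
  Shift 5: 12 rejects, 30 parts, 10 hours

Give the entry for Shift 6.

19 rejects, 31 parts, 12 hours

For the rejects, each term is the sum of the two before it: 3, 2, 5, 7, 12 → 19.
Parts goes 10, 11, 20, 21, 30 → 31 (alternating steps +1, +9, +1, +9, …).
For the hours, alternating steps +2, +3, +2, +3, …: 0, 2, 5, 7, 10 → 12.
So the next line is 19 rejects, 31 parts, 12 hours.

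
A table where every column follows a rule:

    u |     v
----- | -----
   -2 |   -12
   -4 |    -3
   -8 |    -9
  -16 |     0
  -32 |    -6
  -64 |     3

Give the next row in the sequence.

-128  -3

For the column u, ×2 each step: -2, -4, -8, -16, -32, -64 → -128.
Column v: alternating steps +9, −6, +9, −6, …, so -12, -3, -9, 0, -6, 3 → -3.
Combining the parts gives -128  -3.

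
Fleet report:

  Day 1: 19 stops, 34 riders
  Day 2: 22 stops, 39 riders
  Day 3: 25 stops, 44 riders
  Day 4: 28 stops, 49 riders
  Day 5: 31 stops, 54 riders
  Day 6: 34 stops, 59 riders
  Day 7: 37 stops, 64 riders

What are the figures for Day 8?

40 stops, 69 riders

For the stops, +3 each step: 19, 22, 25, 28, 31, 34, 37 → 40.
Riders: +5 each step, so 34, 39, 44, 49, 54, 59, 64 → 69.
Combining the parts gives 40 stops, 69 riders.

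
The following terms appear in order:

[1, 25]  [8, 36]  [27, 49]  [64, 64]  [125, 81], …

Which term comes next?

[216, 100]

First value: perfect cubes: 1³, 2³, 3³, …, so 1, 8, 27, 64, 125 → 216.
Second value: 25, 36, 49, 64, 81 → 100 (perfect squares: 5², 6², 7², …).
Combining the parts gives [216, 100].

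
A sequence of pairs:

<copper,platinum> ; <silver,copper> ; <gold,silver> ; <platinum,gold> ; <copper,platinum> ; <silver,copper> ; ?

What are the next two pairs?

<gold,silver>, <platinum,gold>

First metal: repeats copper → silver → gold → platinum, so copper, silver, gold, platinum, copper, silver → gold → platinum.
Second metal: repeats platinum → copper → silver → gold; platinum, copper, silver, gold, platinum, copper → silver → gold.
So the next two pairs are <gold,silver> and <platinum,gold>.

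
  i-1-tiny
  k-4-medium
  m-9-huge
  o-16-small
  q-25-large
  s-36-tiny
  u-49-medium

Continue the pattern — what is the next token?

Letter: letters move forward 2 places in the alphabet; i, k, m, o, q, s, u → w.
Second component — perfect squares: 1², 2², 3², …: 1, 4, 9, 16, 25, 36, 49 → 64.
Size goes tiny, medium, huge, small, large, tiny, medium → huge (repeats tiny → medium → huge → small → large).
Combining the parts gives w-64-huge.

w-64-huge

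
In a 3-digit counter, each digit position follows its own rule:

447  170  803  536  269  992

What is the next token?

First digit goes 4, 1, 8, 5, 2, 9 → 6 (−3 each step, mod 10).
Second digit — +3 each step, mod 10: 4, 7, 0, 3, 6, 9 → 2.
Third digit: +3 each step, mod 10, so 7, 0, 3, 6, 9, 2 → 5.
Putting it together: 625.

625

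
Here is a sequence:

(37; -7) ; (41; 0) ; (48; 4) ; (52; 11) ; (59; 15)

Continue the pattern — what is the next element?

(63; 22)

First entry: alternating steps +4, +7, +4, +7, …; 37, 41, 48, 52, 59 → 63.
For the second entry, alternating steps +7, +4, +7, +4, …: -7, 0, 4, 11, 15 → 22.
So the next element is (63; 22).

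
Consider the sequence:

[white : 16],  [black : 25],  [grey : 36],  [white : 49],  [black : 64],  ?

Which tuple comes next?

Shade goes white, black, grey, white, black → grey (repeats white → black → grey).
Second coordinate: perfect squares: 4², 5², 6², …; 16, 25, 36, 49, 64 → 81.
Combining the parts gives [grey : 81].

[grey : 81]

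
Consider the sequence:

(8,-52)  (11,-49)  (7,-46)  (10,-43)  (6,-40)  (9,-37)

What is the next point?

(5,-34)

For the first slot, alternating steps +3, −4, +3, −4, …: 8, 11, 7, 10, 6, 9 → 5.
Second slot — +3 each step: -52, -49, -46, -43, -40, -37 → -34.
Combining the parts gives (5,-34).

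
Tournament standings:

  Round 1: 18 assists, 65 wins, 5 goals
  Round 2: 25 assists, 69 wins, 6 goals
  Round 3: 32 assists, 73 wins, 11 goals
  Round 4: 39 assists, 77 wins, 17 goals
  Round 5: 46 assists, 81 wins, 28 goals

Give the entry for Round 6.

Assists: +7 each step, so 18, 25, 32, 39, 46 → 53.
For the wins, +4 each step: 65, 69, 73, 77, 81 → 85.
For the goals, each term is the sum of the two before it: 5, 6, 11, 17, 28 → 45.
Combining the parts gives 53 assists, 85 wins, 45 goals.

53 assists, 85 wins, 45 goals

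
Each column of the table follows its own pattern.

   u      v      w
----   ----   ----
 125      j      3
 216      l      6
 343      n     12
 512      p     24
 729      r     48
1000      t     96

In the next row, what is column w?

192

Column u: 125, 216, 343, 512, 729, 1000 → 1331 (perfect cubes: 5³, 6³, 7³, …).
Column v — letters move forward 2 places in the alphabet: j, l, n, p, r, t → v.
Column w — ×2 each step: 3, 6, 12, 24, 48, 96 → 192.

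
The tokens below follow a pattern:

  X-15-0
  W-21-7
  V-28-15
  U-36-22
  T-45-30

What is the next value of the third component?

Third component: alternating steps +7, +8, +7, +8, …, so 0, 7, 15, 22, 30 → 37.

37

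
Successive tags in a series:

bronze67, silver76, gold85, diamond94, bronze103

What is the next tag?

silver112

Rank: repeats bronze → silver → gold → diamond, so bronze, silver, gold, diamond, bronze → silver.
For the second component, +9 each step: 67, 76, 85, 94, 103 → 112.
Putting it together: silver112.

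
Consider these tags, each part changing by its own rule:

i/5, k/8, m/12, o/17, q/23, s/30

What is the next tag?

Letter: letters move forward 2 places in the alphabet, so i, k, m, o, q, s → u.
Second component: 5, 8, 12, 17, 23, 30 → 38 (differences are 3, 4, 5, … (increasing by 1 each time)).
Combining the parts gives u/38.

u/38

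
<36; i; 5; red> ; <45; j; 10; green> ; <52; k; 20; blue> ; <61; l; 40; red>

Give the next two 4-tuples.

<68; m; 80; green>, <77; n; 160; blue>

For the first component, alternating steps +9, +7, +9, +7, …: 36, 45, 52, 61 → 68 → 77.
Letter goes i, j, k, l → m → n (letters move forward 1 place in the alphabet).
Third component — ×2 each step: 5, 10, 20, 40 → 80 → 160.
Colour: red, green, blue, red → green → blue (repeats red → green → blue).
So the next two 4-tuples are <68; m; 80; green> and <77; n; 160; blue>.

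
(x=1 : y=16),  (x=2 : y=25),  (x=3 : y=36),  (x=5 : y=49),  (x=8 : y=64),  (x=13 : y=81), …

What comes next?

(x=21 : y=100)

X: each term is the sum of the two before it, so 1, 2, 3, 5, 8, 13 → 21.
Y: perfect squares: 4², 5², 6², …, so 16, 25, 36, 49, 64, 81 → 100.
Combining the parts gives (x=21 : y=100).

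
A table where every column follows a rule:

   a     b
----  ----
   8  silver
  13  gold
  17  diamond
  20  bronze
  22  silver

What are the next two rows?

23  gold; 23  diamond

Column a goes 8, 13, 17, 20, 22 → 23 → 23 (differences are 5, 4, 3, … (decreasing by 1 each time)).
Column b — repeats silver → gold → diamond → bronze: silver, gold, diamond, bronze, silver → gold → diamond.
Putting the parts together: 23  gold and then 23  diamond.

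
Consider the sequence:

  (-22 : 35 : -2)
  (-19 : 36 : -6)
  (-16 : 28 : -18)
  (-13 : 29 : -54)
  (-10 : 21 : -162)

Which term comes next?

First slot: +3 each step; -22, -19, -16, -13, -10 → -7.
Second slot: alternating steps +1, −8, +1, −8, …; 35, 36, 28, 29, 21 → 22.
Third slot: ×3 each step, so -2, -6, -18, -54, -162 → -486.
So the next term is (-7 : 22 : -486).

(-7 : 22 : -486)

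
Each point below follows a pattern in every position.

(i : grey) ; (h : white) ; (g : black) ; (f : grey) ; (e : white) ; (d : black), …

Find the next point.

For the letter, letters move back 1 place in the alphabet: i, h, g, f, e, d → c.
Shade: repeats grey → white → black; grey, white, black, grey, white, black → grey.
Putting it together: (c : grey).

(c : grey)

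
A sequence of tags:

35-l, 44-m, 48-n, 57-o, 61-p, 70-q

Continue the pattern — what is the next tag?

74-r

First component: alternating steps +9, +4, +9, +4, …, so 35, 44, 48, 57, 61, 70 → 74.
For the letter, letters move forward 1 place in the alphabet: l, m, n, o, p, q → r.
So the next tag is 74-r.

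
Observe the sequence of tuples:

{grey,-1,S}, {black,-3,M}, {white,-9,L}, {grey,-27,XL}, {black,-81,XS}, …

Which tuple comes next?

{white,-243,S}

Shade: repeats grey → black → white, so grey, black, white, grey, black → white.
Second slot: ×3 each step; -1, -3, -9, -27, -81 → -243.
Size goes S, M, L, XL, XS → S (runs through clothing sizes XS→XL).
Putting it together: {white,-243,S}.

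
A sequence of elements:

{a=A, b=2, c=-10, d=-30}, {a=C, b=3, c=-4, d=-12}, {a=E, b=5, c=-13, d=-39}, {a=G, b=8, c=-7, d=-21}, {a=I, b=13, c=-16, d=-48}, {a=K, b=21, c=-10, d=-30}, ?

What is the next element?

{a=M, b=34, c=-19, d=-57}

A goes A, C, E, G, I, K → M (letters move forward 2 places in the alphabet).
B: each term is the sum of the two before it; 2, 3, 5, 8, 13, 21 → 34.
C — alternating steps +6, −9, +6, −9, …: -10, -4, -13, -7, -16, -10 → -19.
For the d, always 3 × the c: -30, -12, -39, -21, -48, -30 → -57.
So the next element is {a=M, b=34, c=-19, d=-57}.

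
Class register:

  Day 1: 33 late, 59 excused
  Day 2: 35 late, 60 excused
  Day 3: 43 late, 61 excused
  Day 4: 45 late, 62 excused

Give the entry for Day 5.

53 late, 63 excused

For the late, alternating steps +2, +8, +2, +8, …: 33, 35, 43, 45 → 53.
For the excused, +1 each step: 59, 60, 61, 62 → 63.
Putting it together: 53 late, 63 excused.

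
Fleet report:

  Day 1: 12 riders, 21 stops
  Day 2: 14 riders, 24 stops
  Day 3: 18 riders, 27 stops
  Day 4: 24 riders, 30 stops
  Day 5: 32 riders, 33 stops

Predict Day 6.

Riders: differences are 2, 4, 6, … (increasing by 2 each time); 12, 14, 18, 24, 32 → 42.
Stops: 21, 24, 27, 30, 33 → 36 (+3 each step).
Putting it together: 42 riders, 36 stops.

42 riders, 36 stops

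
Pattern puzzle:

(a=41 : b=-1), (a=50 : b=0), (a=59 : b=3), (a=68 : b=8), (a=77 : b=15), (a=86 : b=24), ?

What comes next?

For the a, +9 each step: 41, 50, 59, 68, 77, 86 → 95.
For the b, differences are 1, 3, 5, … (increasing by 2 each time): -1, 0, 3, 8, 15, 24 → 35.
So the next element is (a=95 : b=35).

(a=95 : b=35)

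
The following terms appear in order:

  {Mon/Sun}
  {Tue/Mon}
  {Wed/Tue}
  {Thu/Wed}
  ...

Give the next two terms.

{Fri/Thu}, {Sat/Fri}

For the first day, runs through the weekdays Mon→Sun: Mon, Tue, Wed, Thu → Fri → Sat.
Second day — runs through the weekdays Mon→Sun: Sun, Mon, Tue, Wed → Thu → Fri.
Putting the parts together: {Fri/Thu} and then {Sat/Fri}.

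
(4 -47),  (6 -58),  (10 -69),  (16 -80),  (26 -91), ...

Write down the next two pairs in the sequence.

(42 -102), (68 -113)

First slot: each term is the sum of the two before it, so 4, 6, 10, 16, 26 → 42 → 68.
Second slot goes -47, -58, -69, -80, -91 → -102 → -113 (−11 each step).
So the next two pairs are (42 -102) and (68 -113).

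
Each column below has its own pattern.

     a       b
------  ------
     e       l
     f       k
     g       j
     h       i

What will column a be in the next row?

Column a: letters move forward 1 place in the alphabet, so e, f, g, h → i.

i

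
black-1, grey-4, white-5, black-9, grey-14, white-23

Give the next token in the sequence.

black-37

Shade: black, grey, white, black, grey, white → black (repeats black → grey → white).
Second component — each term is the sum of the two before it: 1, 4, 5, 9, 14, 23 → 37.
So the next token is black-37.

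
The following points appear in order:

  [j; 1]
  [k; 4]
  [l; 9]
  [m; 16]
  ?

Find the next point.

Letter goes j, k, l, m → n (letters move forward 1 place in the alphabet).
Second component: perfect squares: 1², 2², 3², …, so 1, 4, 9, 16 → 25.
Combining the parts gives [n; 25].

[n; 25]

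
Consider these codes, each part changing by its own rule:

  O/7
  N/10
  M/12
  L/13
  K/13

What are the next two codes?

J/12, I/10

Letter — letters move back 1 place in the alphabet: O, N, M, L, K → J → I.
Second component: differences are 3, 2, 1, … (decreasing by 1 each time); 7, 10, 12, 13, 13 → 12 → 10.
So the next two codes are J/12 and I/10.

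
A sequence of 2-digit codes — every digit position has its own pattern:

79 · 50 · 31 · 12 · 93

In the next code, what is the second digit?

First digit: −2 each step, mod 10, so 7, 5, 3, 1, 9 → 7.
Second digit: 9, 0, 1, 2, 3 → 4 (+1 each step, mod 10).

4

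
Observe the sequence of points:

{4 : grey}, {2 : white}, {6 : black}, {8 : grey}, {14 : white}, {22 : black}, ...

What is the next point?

First entry goes 4, 2, 6, 8, 14, 22 → 36 (each term is the sum of the two before it).
Shade goes grey, white, black, grey, white, black → grey (repeats grey → white → black).
Combining the parts gives {36 : grey}.

{36 : grey}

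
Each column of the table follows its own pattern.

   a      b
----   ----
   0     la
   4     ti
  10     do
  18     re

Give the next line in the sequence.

Column a — differences are 4, 6, 8, … (increasing by 2 each time): 0, 4, 10, 18 → 28.
For the column b, runs through the solfège scale do→ti: la, ti, do, re → mi.
Combining the parts gives 28  mi.

28  mi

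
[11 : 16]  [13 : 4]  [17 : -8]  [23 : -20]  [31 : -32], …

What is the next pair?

First value: 11, 13, 17, 23, 31 → 41 (differences are 2, 4, 6, … (increasing by 2 each time)).
Second value: 16, 4, -8, -20, -32 → -44 (−12 each step).
Combining the parts gives [41 : -44].

[41 : -44]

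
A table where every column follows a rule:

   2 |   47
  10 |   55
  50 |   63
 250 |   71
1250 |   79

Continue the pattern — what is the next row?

First component — ×5 each step: 2, 10, 50, 250, 1250 → 6250.
Second component goes 47, 55, 63, 71, 79 → 87 (+8 each step).
Combining the parts gives 6250  87.

6250  87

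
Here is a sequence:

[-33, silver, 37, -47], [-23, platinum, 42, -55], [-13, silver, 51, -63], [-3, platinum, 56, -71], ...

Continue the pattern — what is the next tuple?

[7, silver, 65, -79]

First value goes -33, -23, -13, -3 → 7 (+10 each step).
Metal — alternates silver ↔ platinum: silver, platinum, silver, platinum → silver.
Third value goes 37, 42, 51, 56 → 65 (alternating steps +5, +9, +5, +9, …).
Fourth value goes -47, -55, -63, -71 → -79 (−8 each step).
Combining the parts gives [7, silver, 65, -79].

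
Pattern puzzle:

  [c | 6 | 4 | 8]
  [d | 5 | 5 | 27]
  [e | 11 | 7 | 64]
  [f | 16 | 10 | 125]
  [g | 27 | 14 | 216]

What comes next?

Letter goes c, d, e, f, g → h (letters move forward 1 place in the alphabet).
Second component: each term is the sum of the two before it, so 6, 5, 11, 16, 27 → 43.
Third component: differences are 1, 2, 3, … (increasing by 1 each time), so 4, 5, 7, 10, 14 → 19.
For the fourth component, perfect cubes: 2³, 3³, 4³, …: 8, 27, 64, 125, 216 → 343.
Combining the parts gives [h | 43 | 19 | 343].

[h | 43 | 19 | 343]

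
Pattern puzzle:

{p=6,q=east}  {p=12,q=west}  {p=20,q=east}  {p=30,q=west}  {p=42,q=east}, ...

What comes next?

{p=56,q=west}

For the p, differences are 6, 8, 10, … (increasing by 2 each time): 6, 12, 20, 30, 42 → 56.
Q: alternates east ↔ west; east, west, east, west, east → west.
So the next point is {p=56,q=west}.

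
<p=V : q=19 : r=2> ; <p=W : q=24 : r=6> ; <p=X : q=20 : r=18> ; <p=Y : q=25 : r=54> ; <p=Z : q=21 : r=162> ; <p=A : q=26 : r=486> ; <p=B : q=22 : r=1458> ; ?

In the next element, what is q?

27

Q: alternating steps +5, −4, +5, −4, …, so 19, 24, 20, 25, 21, 26, 22 → 27.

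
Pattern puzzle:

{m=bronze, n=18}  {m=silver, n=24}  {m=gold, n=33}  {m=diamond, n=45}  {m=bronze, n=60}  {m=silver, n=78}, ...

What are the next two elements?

M: repeats bronze → silver → gold → diamond, so bronze, silver, gold, diamond, bronze, silver → gold → diamond.
For the n, differences are 6, 9, 12, … (increasing by 3 each time): 18, 24, 33, 45, 60, 78 → 99 → 123.
So the next two elements are {m=gold, n=99} and {m=diamond, n=123}.

{m=gold, n=99}, {m=diamond, n=123}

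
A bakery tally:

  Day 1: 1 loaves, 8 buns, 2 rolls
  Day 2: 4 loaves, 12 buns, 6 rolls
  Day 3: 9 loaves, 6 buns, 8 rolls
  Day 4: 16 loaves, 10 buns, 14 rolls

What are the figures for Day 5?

25 loaves, 4 buns, 22 rolls

Loaves goes 1, 4, 9, 16 → 25 (perfect squares: 1², 2², 3², …).
Buns: 8, 12, 6, 10 → 4 (alternating steps +4, −6, +4, −6, …).
Rolls — each term is the sum of the two before it: 2, 6, 8, 14 → 22.
So the next record is 25 loaves, 4 buns, 22 rolls.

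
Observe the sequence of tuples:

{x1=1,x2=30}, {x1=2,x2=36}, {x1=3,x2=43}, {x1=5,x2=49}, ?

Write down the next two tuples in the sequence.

For the x1, each term is the sum of the two before it: 1, 2, 3, 5 → 8 → 13.
X2 goes 30, 36, 43, 49 → 56 → 62 (alternating steps +6, +7, +6, +7, …).
Putting the parts together: {x1=8,x2=56} and then {x1=13,x2=62}.

{x1=8,x2=56}, {x1=13,x2=62}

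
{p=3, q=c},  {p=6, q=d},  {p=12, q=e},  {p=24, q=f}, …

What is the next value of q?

g

Q: c, d, e, f → g (letters move forward 1 place in the alphabet).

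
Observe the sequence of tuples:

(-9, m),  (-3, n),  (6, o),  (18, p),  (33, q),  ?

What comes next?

(51, r)

First value: -9, -3, 6, 18, 33 → 51 (differences are 6, 9, 12, … (increasing by 3 each time)).
Letter goes m, n, o, p, q → r (letters move forward 1 place in the alphabet).
So the next tuple is (51, r).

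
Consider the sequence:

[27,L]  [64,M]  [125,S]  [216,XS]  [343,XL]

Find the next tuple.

[512,L]

First entry: perfect cubes: 3³, 4³, 5³, …, so 27, 64, 125, 216, 343 → 512.
For the size, runs backward through clothing sizes XS→XL: L, M, S, XS, XL → L.
Combining the parts gives [512,L].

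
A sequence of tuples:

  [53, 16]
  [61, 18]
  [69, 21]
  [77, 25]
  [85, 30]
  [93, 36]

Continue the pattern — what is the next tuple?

First slot goes 53, 61, 69, 77, 85, 93 → 101 (+8 each step).
Second slot: 16, 18, 21, 25, 30, 36 → 43 (differences are 2, 3, 4, … (increasing by 1 each time)).
Combining the parts gives [101, 43].

[101, 43]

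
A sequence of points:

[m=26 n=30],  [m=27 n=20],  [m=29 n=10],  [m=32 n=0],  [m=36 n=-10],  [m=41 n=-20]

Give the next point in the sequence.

[m=47 n=-30]

M: differences are 1, 2, 3, … (increasing by 1 each time), so 26, 27, 29, 32, 36, 41 → 47.
N: −10 each step, so 30, 20, 10, 0, -10, -20 → -30.
Combining the parts gives [m=47 n=-30].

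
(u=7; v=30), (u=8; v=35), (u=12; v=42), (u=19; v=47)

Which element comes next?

(u=29; v=54)

U — differences are 1, 4, 7, … (increasing by 3 each time): 7, 8, 12, 19 → 29.
V: alternating steps +5, +7, +5, +7, …, so 30, 35, 42, 47 → 54.
So the next element is (u=29; v=54).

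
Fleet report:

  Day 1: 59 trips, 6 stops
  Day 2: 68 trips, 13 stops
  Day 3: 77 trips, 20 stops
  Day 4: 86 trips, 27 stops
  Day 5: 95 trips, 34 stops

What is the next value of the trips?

Trips goes 59, 68, 77, 86, 95 → 104 (+9 each step).
Stops: 6, 13, 20, 27, 34 → 41 (+7 each step).

104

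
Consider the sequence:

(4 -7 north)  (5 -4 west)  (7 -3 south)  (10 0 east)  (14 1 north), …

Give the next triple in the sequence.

First part goes 4, 5, 7, 10, 14 → 19 (differences are 1, 2, 3, … (increasing by 1 each time)).
Second part: -7, -4, -3, 0, 1 → 4 (alternating steps +3, +1, +3, +1, …).
Direction: repeats north → west → south → east, so north, west, south, east, north → west.
Combining the parts gives (19 4 west).

(19 4 west)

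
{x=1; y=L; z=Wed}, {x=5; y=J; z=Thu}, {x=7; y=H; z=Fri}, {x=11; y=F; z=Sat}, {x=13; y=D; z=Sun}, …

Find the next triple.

{x=17; y=B; z=Mon}

X: alternating steps +4, +2, +4, +2, …, so 1, 5, 7, 11, 13 → 17.
Y goes L, J, H, F, D → B (letters move back 2 places in the alphabet).
For the z, runs through the weekdays Mon→Sun: Wed, Thu, Fri, Sat, Sun → Mon.
So the next triple is {x=17; y=B; z=Mon}.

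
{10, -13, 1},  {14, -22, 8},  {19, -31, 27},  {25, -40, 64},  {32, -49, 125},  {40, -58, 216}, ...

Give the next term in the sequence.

First slot — differences are 4, 5, 6, … (increasing by 1 each time): 10, 14, 19, 25, 32, 40 → 49.
Second slot: −9 each step; -13, -22, -31, -40, -49, -58 → -67.
Third slot — perfect cubes: 1³, 2³, 3³, …: 1, 8, 27, 64, 125, 216 → 343.
Combining the parts gives {49, -67, 343}.

{49, -67, 343}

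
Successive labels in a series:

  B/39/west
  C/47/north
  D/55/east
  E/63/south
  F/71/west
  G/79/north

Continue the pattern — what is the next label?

Letter: letters move forward 1 place in the alphabet; B, C, D, E, F, G → H.
Second component: +8 each step; 39, 47, 55, 63, 71, 79 → 87.
Direction: repeats west → north → east → south, so west, north, east, south, west, north → east.
Putting it together: H/87/east.

H/87/east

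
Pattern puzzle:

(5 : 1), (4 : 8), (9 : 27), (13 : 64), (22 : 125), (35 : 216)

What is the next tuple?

(57 : 343)

First slot: each term is the sum of the two before it, so 5, 4, 9, 13, 22, 35 → 57.
For the second slot, perfect cubes: 1³, 2³, 3³, …: 1, 8, 27, 64, 125, 216 → 343.
So the next tuple is (57 : 343).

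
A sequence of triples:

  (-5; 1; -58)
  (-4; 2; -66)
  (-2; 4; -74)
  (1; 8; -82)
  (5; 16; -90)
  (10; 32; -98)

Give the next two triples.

First slot goes -5, -4, -2, 1, 5, 10 → 16 → 23 (differences are 1, 2, 3, … (increasing by 1 each time)).
Second slot: ×2 each step; 1, 2, 4, 8, 16, 32 → 64 → 128.
Third slot: −8 each step, so -58, -66, -74, -82, -90, -98 → -106 → -114.
Putting the parts together: (16; 64; -106) and then (23; 128; -114).

(16; 64; -106), (23; 128; -114)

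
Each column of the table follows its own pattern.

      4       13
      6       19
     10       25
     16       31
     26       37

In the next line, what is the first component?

42

First component: each term is the sum of the two before it; 4, 6, 10, 16, 26 → 42.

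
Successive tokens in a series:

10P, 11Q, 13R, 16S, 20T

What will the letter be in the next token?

U

First component: differences are 1, 2, 3, … (increasing by 1 each time); 10, 11, 13, 16, 20 → 25.
For the letter, letters move forward 1 place in the alphabet: P, Q, R, S, T → U.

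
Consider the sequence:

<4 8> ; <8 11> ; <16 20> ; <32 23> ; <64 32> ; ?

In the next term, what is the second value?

For the second value, alternating steps +3, +9, +3, +9, …: 8, 11, 20, 23, 32 → 35.

35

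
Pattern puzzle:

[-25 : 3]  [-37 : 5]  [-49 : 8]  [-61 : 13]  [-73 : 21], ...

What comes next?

[-85 : 34]

First value: −12 each step, so -25, -37, -49, -61, -73 → -85.
Second value goes 3, 5, 8, 13, 21 → 34 (each term is the sum of the two before it).
So the next pair is [-85 : 34].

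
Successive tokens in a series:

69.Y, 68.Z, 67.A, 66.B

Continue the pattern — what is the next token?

First component goes 69, 68, 67, 66 → 65 (−1 each step).
Letter: Y, Z, A, B → C (letters move forward 1 place in the alphabet, wrapping Z→A).
So the next token is 65.C.

65.C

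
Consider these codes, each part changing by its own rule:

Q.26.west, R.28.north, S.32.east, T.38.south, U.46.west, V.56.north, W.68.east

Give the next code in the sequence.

Letter — letters move forward 1 place in the alphabet: Q, R, S, T, U, V, W → X.
Second component: 26, 28, 32, 38, 46, 56, 68 → 82 (differences are 2, 4, 6, … (increasing by 2 each time)).
Direction: west, north, east, south, west, north, east → south (repeats west → north → east → south).
Combining the parts gives X.82.south.

X.82.south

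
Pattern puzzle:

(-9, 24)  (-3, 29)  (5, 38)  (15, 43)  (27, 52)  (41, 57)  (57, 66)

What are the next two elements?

First entry — differences are 6, 8, 10, … (increasing by 2 each time): -9, -3, 5, 15, 27, 41, 57 → 75 → 95.
Second entry: alternating steps +5, +9, +5, +9, …; 24, 29, 38, 43, 52, 57, 66 → 71 → 80.
Putting the parts together: (75, 71) and then (95, 80).

(75, 71), (95, 80)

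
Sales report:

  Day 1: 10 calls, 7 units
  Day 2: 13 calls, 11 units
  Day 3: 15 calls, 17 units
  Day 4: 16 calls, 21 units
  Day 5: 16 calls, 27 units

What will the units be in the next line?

31

Calls: 10, 13, 15, 16, 16 → 15 (differences are 3, 2, 1, … (decreasing by 1 each time)).
Units: alternating steps +4, +6, +4, +6, …; 7, 11, 17, 21, 27 → 31.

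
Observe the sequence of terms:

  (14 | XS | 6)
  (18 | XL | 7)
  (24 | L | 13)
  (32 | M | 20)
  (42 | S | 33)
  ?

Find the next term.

First coordinate: differences are 4, 6, 8, … (increasing by 2 each time), so 14, 18, 24, 32, 42 → 54.
Size — runs backward through clothing sizes XS→XL: XS, XL, L, M, S → XS.
Third coordinate goes 6, 7, 13, 20, 33 → 53 (each term is the sum of the two before it).
Combining the parts gives (54 | XS | 53).

(54 | XS | 53)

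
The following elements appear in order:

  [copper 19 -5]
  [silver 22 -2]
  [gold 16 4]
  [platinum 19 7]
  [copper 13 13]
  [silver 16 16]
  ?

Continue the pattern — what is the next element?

For the metal, repeats copper → silver → gold → platinum: copper, silver, gold, platinum, copper, silver → gold.
Second entry: alternating steps +3, −6, +3, −6, …; 19, 22, 16, 19, 13, 16 → 10.
Third entry: -5, -2, 4, 7, 13, 16 → 22 (alternating steps +3, +6, +3, +6, …).
Combining the parts gives [gold 10 22].

[gold 10 22]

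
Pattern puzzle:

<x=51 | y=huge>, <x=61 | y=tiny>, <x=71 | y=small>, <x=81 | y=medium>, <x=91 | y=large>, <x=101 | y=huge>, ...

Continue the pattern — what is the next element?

X: 51, 61, 71, 81, 91, 101 → 111 (+10 each step).
For the y, repeats huge → tiny → small → medium → large: huge, tiny, small, medium, large, huge → tiny.
Putting it together: <x=111 | y=tiny>.

<x=111 | y=tiny>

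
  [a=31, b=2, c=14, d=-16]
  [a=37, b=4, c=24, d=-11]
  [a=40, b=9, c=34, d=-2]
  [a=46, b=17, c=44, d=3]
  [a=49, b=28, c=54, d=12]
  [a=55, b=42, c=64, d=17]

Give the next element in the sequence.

A: alternating steps +6, +3, +6, +3, …, so 31, 37, 40, 46, 49, 55 → 58.
B: 2, 4, 9, 17, 28, 42 → 59 (differences are 2, 5, 8, … (increasing by 3 each time)).
C: +10 each step, so 14, 24, 34, 44, 54, 64 → 74.
D: alternating steps +5, +9, +5, +9, …; -16, -11, -2, 3, 12, 17 → 26.
Putting it together: [a=58, b=59, c=74, d=26].

[a=58, b=59, c=74, d=26]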